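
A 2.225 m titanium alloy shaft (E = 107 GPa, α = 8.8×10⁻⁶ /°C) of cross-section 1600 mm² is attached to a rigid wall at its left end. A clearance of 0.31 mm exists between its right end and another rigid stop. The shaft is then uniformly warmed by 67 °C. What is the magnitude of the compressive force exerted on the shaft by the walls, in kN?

If the wall were absent the shaft would grow by αΔT L = 8.8×10⁻⁶ × 67 × 2225 = 1.312 mm.
The gap closes (δ_free > 0.31 mm) and the wall then resists a further 1.312 − 0.31 = 1.002 mm of expansion.
Compatibility: PL/(AE) = 1.002 mm, so σ = P/A = E × (1.002/2225) = 48.18 MPa.
Force on the wall = σA = 48.18 × 1600 mm² = 77.09 kN.

P ≈ 77.1 kN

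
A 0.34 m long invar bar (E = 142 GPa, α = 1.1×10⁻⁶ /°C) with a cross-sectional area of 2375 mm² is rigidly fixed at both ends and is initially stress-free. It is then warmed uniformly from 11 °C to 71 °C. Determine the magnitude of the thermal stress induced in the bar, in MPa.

With length fixed, the mechanical strain must cancel the thermal strain αΔT = 1.1×10⁻⁶ × 60 = 66×10⁻⁶.
Hence σ = E·αΔT = 142×10³ × 66×10⁻⁶ = 9.372 MPa, compressive.

σ ≈ 9.37 MPa (compressive)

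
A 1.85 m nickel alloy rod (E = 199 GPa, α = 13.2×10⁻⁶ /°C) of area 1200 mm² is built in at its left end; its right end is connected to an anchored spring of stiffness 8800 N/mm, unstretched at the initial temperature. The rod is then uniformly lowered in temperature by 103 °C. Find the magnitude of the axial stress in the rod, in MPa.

Free thermal contraction: δ_free = αΔT L = 13.2×10⁻⁶ × 103 × 1850 = 2.515 mm.
With a force P in the spring, the elastic change of the rod is PL/(AE) and that of the spring is P/k; compatibility requires their sum to equal δ_free.
P [ L/(AE) + 1/k ] = δ_free → P [ 1850/(1200×199×10³) + 1/(8800) ] = 2.515.
P = 2.515 / 0.0001214 = 20720 N.
σ = P/A = 20720/1200 = 17.27 MPa.

σ ≈ 17.3 MPa (tensile)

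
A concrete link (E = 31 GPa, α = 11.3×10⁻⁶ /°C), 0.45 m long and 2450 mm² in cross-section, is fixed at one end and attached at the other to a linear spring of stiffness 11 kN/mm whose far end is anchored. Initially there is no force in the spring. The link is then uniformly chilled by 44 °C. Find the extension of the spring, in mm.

δ ≈ 0.21 mm

If the spring were absent the link would shorten by αΔT L = 11.3×10⁻⁶ × 44 × 450 = 0.2237 mm.
Let P be the tensile force in the spring. The link extends elastically by PL/(AE) and the spring stretches by P/k; together these equal δ_free.
P [ L/(AE) + 1/k ] = δ_free → P [ 450/(2450×31×10³) + 1/(11×10³) ] = 0.2237.
P = 0.2237 / 9.683×10⁻⁵ = 2311 N.
Spring extension = P/k = 2311/(11×10³) = 0.2101 mm.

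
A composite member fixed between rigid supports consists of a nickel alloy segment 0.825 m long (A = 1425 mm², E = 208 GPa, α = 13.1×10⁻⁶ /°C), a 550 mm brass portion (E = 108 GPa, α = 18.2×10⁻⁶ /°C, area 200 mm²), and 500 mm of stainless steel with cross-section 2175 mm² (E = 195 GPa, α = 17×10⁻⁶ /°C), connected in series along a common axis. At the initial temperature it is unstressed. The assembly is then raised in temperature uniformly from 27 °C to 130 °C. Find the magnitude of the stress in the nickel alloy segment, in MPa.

σ ≈ 72 MPa (compressive)

Free thermal expansion of the whole bar: Σ αᵢΔT Lᵢ = 13.1×10⁻⁶×103×825 + 18.2×10⁻⁶×103×550 + 17×10⁻⁶×103×500 = 3.02 mm.
The rigid supports impose zero overall length change; the single axial force P common to all segments must satisfy P Σ Lᵢ/(AᵢEᵢ) = δ_free.
Σ Lᵢ/(AᵢEᵢ) = 825/(1425×208×10³) + 550/(200×108×10³) + 500/(2175×195×10³) = 2.943×10⁻⁵ mm/N.
P = 3.02 / 2.943×10⁻⁵ = 102600 N = 102.6 kN, compressive.
σ_{nickel alloy} = P / A = 102600 / 1425 = 72.02 MPa.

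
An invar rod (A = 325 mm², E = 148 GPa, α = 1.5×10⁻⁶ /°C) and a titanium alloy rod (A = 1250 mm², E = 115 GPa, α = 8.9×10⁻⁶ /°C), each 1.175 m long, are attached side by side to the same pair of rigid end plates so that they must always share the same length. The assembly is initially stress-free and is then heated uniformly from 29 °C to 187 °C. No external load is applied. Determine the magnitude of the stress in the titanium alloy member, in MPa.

Equilibrium of a rigid end plate with no external load gives equal and opposite internal forces ±P in the two members. Since α_{titanium alloy} > α_{invar}, heating drives the titanium alloy into compression and the invar into tension.
Setting the final lengths equal and cancelling L: (α₁ − α₂)ΔT = P/(A₁E₁) + P/(A₂E₂).
|α₁ − α₂|·ΔT = 7.4×10⁻⁶ × 158 = 0.001169.
1/(A₁E₁) + 1/(A₂E₂) = 1/(325×148×10³) + 1/(1250×115×10³) = 2.775×10⁻⁸ N⁻¹.
P = 0.001169 / 2.775×10⁻⁸ = 42140 N = 42.14 kN.
σ_{titanium alloy} = P/A₂ = 42140/1250 = 33.71 MPa, compressive.

σ ≈ 33.7 MPa (compressive)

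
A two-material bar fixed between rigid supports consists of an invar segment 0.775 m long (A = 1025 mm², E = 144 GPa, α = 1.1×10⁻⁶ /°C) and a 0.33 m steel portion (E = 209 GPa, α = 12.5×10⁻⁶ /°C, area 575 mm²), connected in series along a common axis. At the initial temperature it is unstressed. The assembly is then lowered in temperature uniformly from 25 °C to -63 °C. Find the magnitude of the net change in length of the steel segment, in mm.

|ΔL| ≈ 0.213 mm

If the supports were absent, the total length change would be Σ αᵢΔT Lᵢ = 1.1×10⁻⁶×88×775 + 12.5×10⁻⁶×88×330 = 0.438 mm.
The rigid supports impose zero overall length change; the single axial force P common to all segments must satisfy P Σ Lᵢ/(AᵢEᵢ) = δ_free.
Σ Lᵢ/(AᵢEᵢ) = 775/(1025×144×10³) + 330/(575×209×10³) = 7.997×10⁻⁶ mm/N.
Hence P = δ_free / Σ(L/AE) = 0.438/7.997×10⁻⁶ = 54.78 kN (tensile).
For the steel segment, free thermal change = 12.5×10⁻⁶×88×330 = 0.363 mm and elastic change from P = 54780×330/(575×209×10³) = 0.1504 mm; these oppose, so the net change is 0.213 mm (segment shortens).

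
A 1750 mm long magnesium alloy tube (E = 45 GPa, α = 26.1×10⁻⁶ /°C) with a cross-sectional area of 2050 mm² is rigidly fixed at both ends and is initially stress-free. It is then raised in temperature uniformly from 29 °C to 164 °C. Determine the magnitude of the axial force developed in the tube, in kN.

With zero net strain, σ = E·αΔT = 45 GPa × 26.1×10⁻⁶ × 135 = 158.6 MPa.
Axial force P = σA = 158.6 × 2050 = 325000 N = 325 kN, compressive.

P ≈ 325 kN (compressive)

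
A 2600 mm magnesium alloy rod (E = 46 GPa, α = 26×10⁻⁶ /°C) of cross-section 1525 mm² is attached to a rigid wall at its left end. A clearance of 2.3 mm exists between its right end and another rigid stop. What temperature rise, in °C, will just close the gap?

ΔT ≈ 34 °C

The gap closes when αΔT L = 2.3 mm, since the rod is still unstressed at that instant.
ΔT = 2.3 / (26×10⁻⁶ × 2600) = 34.02 °C.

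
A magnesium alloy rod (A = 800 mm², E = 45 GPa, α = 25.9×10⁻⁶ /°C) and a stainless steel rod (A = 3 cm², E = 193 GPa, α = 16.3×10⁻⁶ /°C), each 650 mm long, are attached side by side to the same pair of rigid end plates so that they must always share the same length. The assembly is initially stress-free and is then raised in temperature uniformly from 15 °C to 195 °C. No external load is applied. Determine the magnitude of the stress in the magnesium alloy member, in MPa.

σ ≈ 47.9 MPa (compressive)

The magnesium alloy has the larger α, so on heating it would change length more than the stainless steel if both were free. The rigid plates force a common final length, so the magnesium alloy is put into compression and the stainless steel into tension, with equal and opposite forces P (no external load).
Equating the net (thermal + elastic) strains gives |α₁ − α₂|·ΔT = P·[1/(A₁E₁) + 1/(A₂E₂)].
|α₁ − α₂|·ΔT = 9.6×10⁻⁶ × 180 = 0.001728.
1/(A₁E₁) + 1/(A₂E₂) = 1/(800×45×10³) + 1/(300×193×10³) = 4.505×10⁻⁸ N⁻¹.
So P = 0.001728 / 4.505×10⁻⁸ = 38.36 kN.
σ_{magnesium alloy} = P/A₁ = 38360/800 = 47.95 MPa, compressive.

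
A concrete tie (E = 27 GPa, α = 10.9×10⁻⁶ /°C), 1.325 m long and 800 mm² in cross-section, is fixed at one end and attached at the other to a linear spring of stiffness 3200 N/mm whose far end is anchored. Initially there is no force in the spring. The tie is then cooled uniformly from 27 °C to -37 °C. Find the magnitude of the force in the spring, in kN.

P ≈ 2.47 kN

Free thermal contraction: δ_free = αΔT L = 10.9×10⁻⁶ × 64 × 1325 = 0.9243 mm.
With a force P in the spring, the elastic change of the tie is PL/(AE) and that of the spring is P/k; compatibility requires their sum to equal δ_free.
So P = δ_free / [L/(AE) + 1/k] = 0.9243 / [ 1325/(800×27×10³) + 1/(3200) ].
P = 0.9243 / 0.0003738 = 2472 N.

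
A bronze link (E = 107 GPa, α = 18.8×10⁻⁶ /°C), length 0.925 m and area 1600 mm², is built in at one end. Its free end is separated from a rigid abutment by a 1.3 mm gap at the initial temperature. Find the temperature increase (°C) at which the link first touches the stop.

The gap closes when αΔT L = 1.3 mm, since the link is still unstressed at that instant.
So ΔT = g/(αL) = 1.3/(18.8×10⁻⁶ × 925) = 74.76 °C.

ΔT ≈ 74.8 °C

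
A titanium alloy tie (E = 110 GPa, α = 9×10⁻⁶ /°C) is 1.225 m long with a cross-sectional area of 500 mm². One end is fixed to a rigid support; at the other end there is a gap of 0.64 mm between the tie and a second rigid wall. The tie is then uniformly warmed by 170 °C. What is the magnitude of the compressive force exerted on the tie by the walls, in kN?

P ≈ 55.4 kN

If the wall were absent the tie would grow by αΔT L = 9×10⁻⁶ × 170 × 1225 = 1.874 mm.
The gap closes (δ_free > 0.64 mm) and the wall then resists a further 1.874 − 0.64 = 1.234 mm of expansion.
So σ = E(δ_free − g)/L = 110×10³ × 1.234/1225 = 110.8 MPa.
Force on the wall = σA = 110.8 × 500 mm² = 55.42 kN.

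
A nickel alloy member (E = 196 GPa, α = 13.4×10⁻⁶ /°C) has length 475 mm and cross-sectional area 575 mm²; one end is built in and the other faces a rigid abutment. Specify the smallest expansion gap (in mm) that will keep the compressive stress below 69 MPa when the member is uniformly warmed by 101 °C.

Free expansion if unrestrained: δ_free = αΔT L = 13.4×10⁻⁶ × 101 × 475 = 0.6429 mm.
At the allowable stress the elastic shortening the wall may impose is σL/E = 69 × 475 / (196×10³) = 0.1672 mm.
So the gap has to take up the difference, g_min = δ_free − σL/E = 0.6429 − 0.1672 = 0.4756 mm.

g ≈ 0.476 mm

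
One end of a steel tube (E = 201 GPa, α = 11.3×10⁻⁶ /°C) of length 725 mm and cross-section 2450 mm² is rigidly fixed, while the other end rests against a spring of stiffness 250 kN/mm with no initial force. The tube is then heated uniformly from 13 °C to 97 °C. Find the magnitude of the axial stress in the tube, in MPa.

σ ≈ 51.3 MPa (compressive)

The unrestrained thermal change is αΔT L = 11.3×10⁻⁶ × 84 × 725 = 0.6882 mm.
Let P be the compressive force at the spring. The tube shortens elastically by PL/(AE) and the spring compresses by P/k; together these equal δ_free.
So P = δ_free / [L/(AE) + 1/k] = 0.6882 / [ 725/(2450×201×10³) + 1/(250×10³) ].
P = 0.6882 / 5.472×10⁻⁶ = 125800 N.
σ = P/A = 125800/2450 = 51.33 MPa.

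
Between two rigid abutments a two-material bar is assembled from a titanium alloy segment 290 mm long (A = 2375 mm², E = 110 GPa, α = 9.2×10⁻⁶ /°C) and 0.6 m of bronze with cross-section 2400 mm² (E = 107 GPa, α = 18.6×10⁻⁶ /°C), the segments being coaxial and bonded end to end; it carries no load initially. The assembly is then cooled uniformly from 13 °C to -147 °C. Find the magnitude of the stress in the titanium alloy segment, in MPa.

If the supports were absent, the total length change would be Σ αᵢΔT Lᵢ = 9.2×10⁻⁶×160×290 + 18.6×10⁻⁶×160×600 = 2.212 mm.
Since the ends are fixed, an axial force P builds up, equal in every segment, with P · Σ Lᵢ/(AᵢEᵢ) = δ_free.
The series flexibility is Σ Lᵢ/(AᵢEᵢ) = 290/(2375×110×10³) + 600/(2400×107×10³) = 3.446×10⁻⁶ mm/N.
So P = 2.212 / 3.446×10⁻⁶ = 642 kN, tensile.
σ_{titanium alloy} = P / A = 642000 / 2375 = 270.3 MPa.

σ ≈ 270 MPa (tensile)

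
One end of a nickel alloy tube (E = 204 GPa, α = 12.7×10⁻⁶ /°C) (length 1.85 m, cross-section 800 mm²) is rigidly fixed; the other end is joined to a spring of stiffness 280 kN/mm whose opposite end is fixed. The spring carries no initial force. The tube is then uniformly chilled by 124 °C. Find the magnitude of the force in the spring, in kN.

P ≈ 195 kN

The unrestrained thermal change is αΔT L = 12.7×10⁻⁶ × 124 × 1850 = 2.913 mm.
With a force P in the spring, the elastic change of the tube is PL/(AE) and that of the spring is P/k; compatibility requires their sum to equal δ_free.
P [ L/(AE) + 1/k ] = δ_free → P [ 1850/(800×204×10³) + 1/(280×10³) ] = 2.913.
P = 2.913 / 1.491×10⁻⁵ = 195400 N.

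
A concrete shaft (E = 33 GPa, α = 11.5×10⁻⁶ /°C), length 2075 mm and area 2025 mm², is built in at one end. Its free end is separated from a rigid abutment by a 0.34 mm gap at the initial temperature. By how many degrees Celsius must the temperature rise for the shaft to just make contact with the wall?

ΔT ≈ 14.2 °C

Contact occurs when the free expansion equals the gap: αΔT L = 0.34 mm.
So ΔT = g/(αL) = 0.34/(11.5×10⁻⁶ × 2075) = 14.25 °C.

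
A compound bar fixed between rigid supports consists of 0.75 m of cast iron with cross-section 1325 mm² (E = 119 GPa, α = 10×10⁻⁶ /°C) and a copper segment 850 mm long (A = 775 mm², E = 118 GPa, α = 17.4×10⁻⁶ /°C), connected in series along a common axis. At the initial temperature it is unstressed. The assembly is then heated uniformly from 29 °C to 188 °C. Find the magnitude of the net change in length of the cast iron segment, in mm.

|ΔL| ≈ 0.00724 mm

With the walls removed the bar would change length by δ_free = Σ αᵢΔT Lᵢ = 10×10⁻⁶×159×750 + 17.4×10⁻⁶×159×850 = 3.544 mm.
Since the ends are fixed, an axial force P builds up, equal in every segment, with P · Σ Lᵢ/(AᵢEᵢ) = δ_free.
Σ Lᵢ/(AᵢEᵢ) = 750/(1325×119×10³) + 850/(775×118×10³) = 1.405×10⁻⁵ mm/N.
So P = 3.544 / 1.405×10⁻⁵ = 252.2 kN, compressive.
For the cast iron segment, free thermal change = 10×10⁻⁶×159×750 = 1.192 mm and elastic change from P = 252200×750/(1325×119×10³) = 1.2 mm; these oppose, so the net change is 0.00724 mm (segment shortens).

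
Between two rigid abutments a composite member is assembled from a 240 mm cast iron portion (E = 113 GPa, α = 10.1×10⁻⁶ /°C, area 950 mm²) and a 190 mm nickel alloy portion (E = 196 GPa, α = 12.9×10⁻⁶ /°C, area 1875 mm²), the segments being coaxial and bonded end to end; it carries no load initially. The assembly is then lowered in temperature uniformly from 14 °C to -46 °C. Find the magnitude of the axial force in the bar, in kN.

P ≈ 106 kN (tensile)

Free thermal contraction of the whole bar: Σ αᵢΔT Lᵢ = 10.1×10⁻⁶×60×240 + 12.9×10⁻⁶×60×190 = 0.2925 mm.
The rigid supports impose zero overall length change; the single axial force P common to all segments must satisfy P Σ Lᵢ/(AᵢEᵢ) = δ_free.
The series flexibility is Σ Lᵢ/(AᵢEᵢ) = 240/(950×113×10³) + 190/(1875×196×10³) = 2.753×10⁻⁶ mm/N.
P = 0.2925 / 2.753×10⁻⁶ = 106300 N = 106.3 kN, tensile.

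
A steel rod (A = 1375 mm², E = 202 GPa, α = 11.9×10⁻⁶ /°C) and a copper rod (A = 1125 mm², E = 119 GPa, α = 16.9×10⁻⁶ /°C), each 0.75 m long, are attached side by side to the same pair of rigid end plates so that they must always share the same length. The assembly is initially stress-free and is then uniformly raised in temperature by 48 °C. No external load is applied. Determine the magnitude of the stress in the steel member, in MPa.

The copper has the larger α, so on heating it would change length more than the steel if both were free. The rigid plates force a common final length, so the copper is put into compression and the steel into tension, with equal and opposite forces P (no external load).
Compatibility of the two members (thermal + elastic change equal): (α₁ − α₂)ΔT = P·[1/(A₁E₁) + 1/(A₂E₂)].
|α₁ − α₂|·ΔT = 5×10⁻⁶ × 48 = 0.00024.
1/(A₁E₁) + 1/(A₂E₂) = 1/(1375×202×10³) + 1/(1125×119×10³) = 1.107×10⁻⁸ N⁻¹.
So P = 0.00024 / 1.107×10⁻⁸ = 21.68 kN.
σ_{steel} = P/A₁ = 21680/1375 = 15.77 MPa, tensile.

σ ≈ 15.8 MPa (tensile)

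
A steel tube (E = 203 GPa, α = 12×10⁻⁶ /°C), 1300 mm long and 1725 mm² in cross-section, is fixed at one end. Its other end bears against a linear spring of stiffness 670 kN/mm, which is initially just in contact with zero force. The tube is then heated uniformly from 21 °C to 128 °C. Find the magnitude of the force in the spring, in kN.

Free thermal expansion: δ_free = αΔT L = 12×10⁻⁶ × 107 × 1300 = 1.669 mm.
Let P be the compressive force at the spring. The tube shortens elastically by PL/(AE) and the spring compresses by P/k; together these equal δ_free.
P [ L/(AE) + 1/k ] = δ_free → P [ 1300/(1725×203×10³) + 1/(670×10³) ] = 1.669.
P = 1.669 / 5.205×10⁻⁶ = 320700 N.

P ≈ 321 kN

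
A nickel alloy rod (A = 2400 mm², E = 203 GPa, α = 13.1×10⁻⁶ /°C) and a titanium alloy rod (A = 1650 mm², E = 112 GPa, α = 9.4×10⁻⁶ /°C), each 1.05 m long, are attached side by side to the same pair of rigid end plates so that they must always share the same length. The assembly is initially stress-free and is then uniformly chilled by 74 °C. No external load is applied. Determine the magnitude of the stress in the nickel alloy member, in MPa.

σ ≈ 15.3 MPa (tensile)

Equilibrium of a rigid end plate with no external load gives equal and opposite internal forces ±P in the two members. Since α_{nickel alloy} > α_{titanium alloy}, cooling drives the nickel alloy into tension and the titanium alloy into compression.
Compatibility of the two members (thermal + elastic change equal): (α₁ − α₂)ΔT = P·[1/(A₁E₁) + 1/(A₂E₂)].
|α₁ − α₂|·ΔT = 3.7×10⁻⁶ × 74 = 0.0002738.
1/(A₁E₁) + 1/(A₂E₂) = 1/(2400×203×10³) + 1/(1650×112×10³) = 7.464×10⁻⁹ N⁻¹.
So P = 0.0002738 / 7.464×10⁻⁹ = 36.68 kN.
σ_{nickel alloy} = P/A₁ = 36680/2400 = 15.28 MPa, tensile.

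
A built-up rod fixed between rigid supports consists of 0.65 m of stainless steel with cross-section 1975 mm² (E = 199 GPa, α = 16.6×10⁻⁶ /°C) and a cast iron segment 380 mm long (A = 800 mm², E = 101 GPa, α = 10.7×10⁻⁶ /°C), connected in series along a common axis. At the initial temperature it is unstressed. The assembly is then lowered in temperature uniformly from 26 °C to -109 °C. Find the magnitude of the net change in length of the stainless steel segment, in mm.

If the supports were absent, the total length change would be Σ αᵢΔT Lᵢ = 16.6×10⁻⁶×135×650 + 10.7×10⁻⁶×135×380 = 2.006 mm.
Since the ends are fixed, an axial force P builds up, equal in every segment, with P · Σ Lᵢ/(AᵢEᵢ) = δ_free.
Σ Lᵢ/(AᵢEᵢ) = 650/(1975×199×10³) + 380/(800×101×10³) = 6.357×10⁻⁶ mm/N.
Hence P = δ_free / Σ(L/AE) = 2.006/6.357×10⁻⁶ = 315.5 kN (tensile).
For the stainless steel segment, free thermal change = 16.6×10⁻⁶×135×650 = 1.457 mm and elastic change from P = 315500×650/(1975×199×10³) = 0.5218 mm; these oppose, so the net change is 0.935 mm (segment shortens).

|ΔL| ≈ 0.935 mm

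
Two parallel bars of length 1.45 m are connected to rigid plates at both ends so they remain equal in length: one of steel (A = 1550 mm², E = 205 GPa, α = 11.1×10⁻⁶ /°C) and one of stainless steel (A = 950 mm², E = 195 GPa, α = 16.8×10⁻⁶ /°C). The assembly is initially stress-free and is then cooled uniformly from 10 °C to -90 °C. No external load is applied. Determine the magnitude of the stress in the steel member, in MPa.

σ ≈ 43 MPa (compressive)

The stainless steel has the larger α, so on cooling it would change length more than the steel if both were free. The rigid plates force a common final length, so the stainless steel is put into tension and the steel into compression, with equal and opposite forces P (no external load).
Compatibility of the two members (thermal + elastic change equal): (α₁ − α₂)ΔT = P·[1/(A₁E₁) + 1/(A₂E₂)].
|α₁ − α₂|·ΔT = 5.7×10⁻⁶ × 100 = 0.00057.
1/(A₁E₁) + 1/(A₂E₂) = 1/(1550×205×10³) + 1/(950×195×10³) = 8.545×10⁻⁹ N⁻¹.
P = 0.00057 / 8.545×10⁻⁹ = 66700 N = 66.7 kN.
σ_{steel} = P/A₁ = 66700/1550 = 43.03 MPa, compressive.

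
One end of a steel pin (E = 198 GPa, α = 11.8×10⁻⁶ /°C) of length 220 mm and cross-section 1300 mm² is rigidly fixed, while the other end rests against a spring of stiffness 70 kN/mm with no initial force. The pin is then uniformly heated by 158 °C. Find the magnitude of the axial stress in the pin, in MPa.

If the spring were absent the pin would lengthen by αΔT L = 11.8×10⁻⁶ × 158 × 220 = 0.4102 mm.
With a force P in the spring, the elastic change of the pin is PL/(AE) and that of the spring is P/k; compatibility requires their sum to equal δ_free.
So P = δ_free / [L/(AE) + 1/k] = 0.4102 / [ 220/(1300×198×10³) + 1/(70×10³) ].
P = 0.4102 / 1.514×10⁻⁵ = 27090 N.
σ = P/A = 27090/1300 = 20.84 MPa.

σ ≈ 20.8 MPa (compressive)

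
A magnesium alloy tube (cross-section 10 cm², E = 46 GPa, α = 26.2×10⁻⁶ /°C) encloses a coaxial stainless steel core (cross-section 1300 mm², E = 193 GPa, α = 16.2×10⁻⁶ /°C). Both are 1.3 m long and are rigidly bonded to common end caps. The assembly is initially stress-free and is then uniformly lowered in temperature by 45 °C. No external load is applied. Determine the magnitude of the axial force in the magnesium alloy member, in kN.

P ≈ 17.5 kN (tensile in the magnesium alloy)

The magnesium alloy has the larger α, so on cooling it would change length more than the stainless steel if both were free. The rigid plates force a common final length, so the magnesium alloy is put into tension and the stainless steel into compression, with equal and opposite forces P (no external load).
Compatibility of the two members (thermal + elastic change equal): (α₁ − α₂)ΔT = P·[1/(A₁E₁) + 1/(A₂E₂)].
|α₁ − α₂|·ΔT = 10×10⁻⁶ × 45 = 0.00045.
1/(A₁E₁) + 1/(A₂E₂) = 1/(1000×46×10³) + 1/(1300×193×10³) = 2.572×10⁻⁸ N⁻¹.
So P = 0.00045 / 2.572×10⁻⁸ = 17.49 kN.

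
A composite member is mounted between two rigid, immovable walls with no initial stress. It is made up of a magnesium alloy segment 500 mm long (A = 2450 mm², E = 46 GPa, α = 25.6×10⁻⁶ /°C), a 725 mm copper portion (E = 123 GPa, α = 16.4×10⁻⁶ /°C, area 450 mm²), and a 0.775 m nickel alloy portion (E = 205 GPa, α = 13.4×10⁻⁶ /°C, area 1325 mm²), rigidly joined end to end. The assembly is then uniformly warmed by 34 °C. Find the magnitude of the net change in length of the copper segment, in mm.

|ΔL| ≈ 0.362 mm

With the walls removed the bar would change length by δ_free = Σ αᵢΔT Lᵢ = 25.6×10⁻⁶×34×500 + 16.4×10⁻⁶×34×725 + 13.4×10⁻⁶×34×775 = 1.193 mm.
Since the ends are fixed, an axial force P builds up, equal in every segment, with P · Σ Lᵢ/(AᵢEᵢ) = δ_free.
The series flexibility is Σ Lᵢ/(AᵢEᵢ) = 500/(2450×46×10³) + 725/(450×123×10³) + 775/(1325×205×10³) = 2.039×10⁻⁵ mm/N.
Hence P = δ_free / Σ(L/AE) = 1.193/2.039×10⁻⁵ = 58.49 kN (compressive).
For the copper segment, free thermal change = 16.4×10⁻⁶×34×725 = 0.4043 mm and elastic change from P = 58490×725/(450×123×10³) = 0.7662 mm; these oppose, so the net change is 0.362 mm (segment shortens).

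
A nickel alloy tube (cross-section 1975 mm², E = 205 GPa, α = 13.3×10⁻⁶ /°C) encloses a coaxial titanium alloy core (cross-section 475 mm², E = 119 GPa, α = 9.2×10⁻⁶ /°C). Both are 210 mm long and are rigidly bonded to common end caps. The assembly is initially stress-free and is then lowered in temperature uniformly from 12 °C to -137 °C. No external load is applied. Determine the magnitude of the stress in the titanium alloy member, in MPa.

σ ≈ 63.8 MPa (compressive)

Both members must finish at the same length. With the larger α, the nickel alloy tends to over-contract; the plates restrain it, putting the nickel alloy in tension and the titanium alloy in compression. With no external load the two internal forces are equal and opposite, magnitude P.
Setting the final lengths equal and cancelling L: (α₁ − α₂)ΔT = P/(A₁E₁) + P/(A₂E₂).
|α₁ − α₂|·ΔT = 4.1×10⁻⁶ × 149 = 0.0006109.
1/(A₁E₁) + 1/(A₂E₂) = 1/(1975×205×10³) + 1/(475×119×10³) = 2.016×10⁻⁸ N⁻¹.
So P = 0.0006109 / 2.016×10⁻⁸ = 30.3 kN.
σ_{titanium alloy} = P/A₂ = 30300/475 = 63.79 MPa, compressive.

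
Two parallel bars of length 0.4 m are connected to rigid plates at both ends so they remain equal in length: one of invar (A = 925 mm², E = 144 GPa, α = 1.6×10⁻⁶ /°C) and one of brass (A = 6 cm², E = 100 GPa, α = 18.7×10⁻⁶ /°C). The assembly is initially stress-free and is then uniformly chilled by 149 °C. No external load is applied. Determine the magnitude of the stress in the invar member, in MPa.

σ ≈ 114 MPa (compressive)

The brass has the larger α, so on cooling it would change length more than the invar if both were free. The rigid plates force a common final length, so the brass is put into tension and the invar into compression, with equal and opposite forces P (no external load).
Equating the net (thermal + elastic) strains gives |α₁ − α₂|·ΔT = P·[1/(A₁E₁) + 1/(A₂E₂)].
|α₁ − α₂|·ΔT = 17.1×10⁻⁶ × 149 = 0.002548.
1/(A₁E₁) + 1/(A₂E₂) = 1/(925×144×10³) + 1/(600×100×10³) = 2.417×10⁻⁸ N⁻¹.
P = 0.002548 / 2.417×10⁻⁸ = 105400 N = 105.4 kN.
σ_{invar} = P/A₁ = 105400/925 = 113.9 MPa, compressive.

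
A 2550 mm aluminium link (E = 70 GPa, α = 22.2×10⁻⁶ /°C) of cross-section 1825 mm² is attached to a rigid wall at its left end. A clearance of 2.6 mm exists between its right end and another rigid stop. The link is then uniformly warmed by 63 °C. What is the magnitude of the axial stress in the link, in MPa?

Unrestrained expansion: δ_free = αΔT L = 22.2×10⁻⁶ × 63 × 2550 = 3.566 mm.
After closing the 2.6 mm clearance, 3.566 − 2.6 = 0.9664 mm of expansion remains to be suppressed by the wall.
Compatibility: PL/(AE) = 0.9664 mm, so σ = P/A = E × (0.9664/2550) = 26.53 MPa.

σ ≈ 26.5 MPa (compressive)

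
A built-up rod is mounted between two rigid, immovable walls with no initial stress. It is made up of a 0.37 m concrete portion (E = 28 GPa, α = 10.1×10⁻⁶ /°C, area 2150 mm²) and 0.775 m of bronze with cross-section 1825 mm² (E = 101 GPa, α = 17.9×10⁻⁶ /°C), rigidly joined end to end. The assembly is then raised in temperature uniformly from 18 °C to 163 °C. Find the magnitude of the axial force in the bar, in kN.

If the supports were absent, the total length change would be Σ αᵢΔT Lᵢ = 10.1×10⁻⁶×145×370 + 17.9×10⁻⁶×145×775 = 2.553 mm.
The walls prevent any net length change, so an axial force P (same in every segment) develops. Compatibility: P · Σ Lᵢ/(AᵢEᵢ) = δ_free.
The series flexibility is Σ Lᵢ/(AᵢEᵢ) = 370/(2150×28×10³) + 775/(1825×101×10³) = 1.035×10⁻⁵ mm/N.
So P = 2.553 / 1.035×10⁻⁵ = 246.7 kN, compressive.

P ≈ 247 kN (compressive)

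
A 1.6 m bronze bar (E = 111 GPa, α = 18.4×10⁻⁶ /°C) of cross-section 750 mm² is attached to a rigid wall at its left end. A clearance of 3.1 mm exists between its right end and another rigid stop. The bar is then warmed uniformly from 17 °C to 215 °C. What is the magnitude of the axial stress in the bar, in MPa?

σ ≈ 189 MPa (compressive)

Unrestrained expansion: δ_free = αΔT L = 18.4×10⁻⁶ × 198 × 1600 = 5.829 mm.
The gap closes (δ_free > 3.1 mm) and the wall then resists a further 5.829 − 3.1 = 2.729 mm of expansion.
Compatibility: PL/(AE) = 2.729 mm, so σ = P/A = E × (2.729/1600) = 189.3 MPa.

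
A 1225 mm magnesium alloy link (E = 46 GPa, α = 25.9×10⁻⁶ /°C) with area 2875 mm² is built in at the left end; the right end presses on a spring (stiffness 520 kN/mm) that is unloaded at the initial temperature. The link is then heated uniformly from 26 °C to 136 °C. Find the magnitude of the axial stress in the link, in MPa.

σ ≈ 109 MPa (compressive)

Free thermal expansion: δ_free = αΔT L = 25.9×10⁻⁶ × 110 × 1225 = 3.49 mm.
Let P be the compressive force at the spring. The link shortens elastically by PL/(AE) and the spring compresses by P/k; together these equal δ_free.
So P = δ_free / [L/(AE) + 1/k] = 3.49 / [ 1225/(2875×46×10³) + 1/(520×10³) ].
P = 3.49 / 1.119×10⁻⁵ = 312000 N.
σ = P/A = 312000/2875 = 108.5 MPa.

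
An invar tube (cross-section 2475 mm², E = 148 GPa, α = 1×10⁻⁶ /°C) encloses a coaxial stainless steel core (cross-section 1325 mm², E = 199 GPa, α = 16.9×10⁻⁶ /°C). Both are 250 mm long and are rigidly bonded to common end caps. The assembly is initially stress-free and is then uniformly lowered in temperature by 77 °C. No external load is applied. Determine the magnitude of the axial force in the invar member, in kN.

Both members must finish at the same length. With the larger α, the stainless steel tends to over-contract; the plates restrain it, putting the stainless steel in tension and the invar in compression. With no external load the two internal forces are equal and opposite, magnitude P.
Compatibility of the two members (thermal + elastic change equal): (α₁ − α₂)ΔT = P·[1/(A₁E₁) + 1/(A₂E₂)].
|α₁ − α₂|·ΔT = 15.9×10⁻⁶ × 77 = 0.001224.
1/(A₁E₁) + 1/(A₂E₂) = 1/(2475×148×10³) + 1/(1325×199×10³) = 6.523×10⁻⁹ N⁻¹.
P = 0.001224 / 6.523×10⁻⁹ = 187700 N = 187.7 kN.

P ≈ 188 kN (compressive in the invar)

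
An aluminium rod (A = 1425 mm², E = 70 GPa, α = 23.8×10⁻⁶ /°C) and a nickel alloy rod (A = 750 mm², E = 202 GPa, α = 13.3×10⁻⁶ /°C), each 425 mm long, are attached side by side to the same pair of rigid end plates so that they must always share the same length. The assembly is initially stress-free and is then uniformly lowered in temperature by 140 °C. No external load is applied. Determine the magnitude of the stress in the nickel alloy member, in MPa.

σ ≈ 118 MPa (compressive)

Both members must finish at the same length. With the larger α, the aluminium tends to over-contract; the plates restrain it, putting the aluminium in tension and the nickel alloy in compression. With no external load the two internal forces are equal and opposite, magnitude P.
Equating the net (thermal + elastic) strains gives |α₁ − α₂|·ΔT = P·[1/(A₁E₁) + 1/(A₂E₂)].
|α₁ − α₂|·ΔT = 10.5×10⁻⁶ × 140 = 0.00147.
1/(A₁E₁) + 1/(A₂E₂) = 1/(1425×70×10³) + 1/(750×202×10³) = 1.663×10⁻⁸ N⁻¹.
P = 0.00147 / 1.663×10⁻⁸ = 88420 N = 88.42 kN.
σ_{nickel alloy} = P/A₂ = 88420/750 = 117.9 MPa, compressive.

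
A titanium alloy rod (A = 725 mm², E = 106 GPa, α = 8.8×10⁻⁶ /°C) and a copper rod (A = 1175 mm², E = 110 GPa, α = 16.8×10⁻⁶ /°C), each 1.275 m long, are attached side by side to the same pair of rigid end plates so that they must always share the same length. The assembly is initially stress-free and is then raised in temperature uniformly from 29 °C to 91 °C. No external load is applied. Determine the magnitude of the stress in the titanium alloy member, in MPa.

σ ≈ 33 MPa (tensile)

Equilibrium of a rigid end plate with no external load gives equal and opposite internal forces ±P in the two members. Since α_{copper} > α_{titanium alloy}, heating drives the copper into compression and the titanium alloy into tension.
Compatibility of the two members (thermal + elastic change equal): (α₁ − α₂)ΔT = P·[1/(A₁E₁) + 1/(A₂E₂)].
|α₁ − α₂|·ΔT = 8×10⁻⁶ × 62 = 0.000496.
1/(A₁E₁) + 1/(A₂E₂) = 1/(725×106×10³) + 1/(1175×110×10³) = 2.075×10⁻⁸ N⁻¹.
P = 0.000496 / 2.075×10⁻⁸ = 23900 N = 23.9 kN.
σ_{titanium alloy} = P/A₁ = 23900/725 = 32.97 MPa, tensile.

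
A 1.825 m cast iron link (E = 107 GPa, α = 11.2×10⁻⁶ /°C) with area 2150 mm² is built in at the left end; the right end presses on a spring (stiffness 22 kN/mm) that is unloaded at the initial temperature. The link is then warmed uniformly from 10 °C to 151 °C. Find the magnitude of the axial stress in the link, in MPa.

The unrestrained thermal change is αΔT L = 11.2×10⁻⁶ × 141 × 1825 = 2.882 mm.
Let P be the compressive force at the spring. The link shortens elastically by PL/(AE) and the spring compresses by P/k; together these equal δ_free.
P [ L/(AE) + 1/k ] = δ_free → P [ 1825/(2150×107×10³) + 1/(22×10³) ] = 2.882.
P = 2.882 / 5.339×10⁻⁵ = 53980 N.
σ = P/A = 53980/2150 = 25.11 MPa.

σ ≈ 25.1 MPa (compressive)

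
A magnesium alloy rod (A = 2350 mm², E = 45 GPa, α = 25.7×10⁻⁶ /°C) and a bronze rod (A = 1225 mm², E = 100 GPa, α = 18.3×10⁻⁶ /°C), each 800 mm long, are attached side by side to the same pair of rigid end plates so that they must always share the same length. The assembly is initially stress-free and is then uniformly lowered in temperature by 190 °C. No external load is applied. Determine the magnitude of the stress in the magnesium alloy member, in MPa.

σ ≈ 34 MPa (tensile)

Equilibrium of a rigid end plate with no external load gives equal and opposite internal forces ±P in the two members. Since α_{magnesium alloy} > α_{bronze}, cooling drives the magnesium alloy into tension and the bronze into compression.
Setting the final lengths equal and cancelling L: (α₁ − α₂)ΔT = P/(A₁E₁) + P/(A₂E₂).
|α₁ − α₂|·ΔT = 7.4×10⁻⁶ × 190 = 0.001406.
1/(A₁E₁) + 1/(A₂E₂) = 1/(2350×45×10³) + 1/(1225×100×10³) = 1.762×10⁻⁸ N⁻¹.
So P = 0.001406 / 1.762×10⁻⁸ = 79.8 kN.
σ_{magnesium alloy} = P/A₁ = 79800/2350 = 33.96 MPa, tensile.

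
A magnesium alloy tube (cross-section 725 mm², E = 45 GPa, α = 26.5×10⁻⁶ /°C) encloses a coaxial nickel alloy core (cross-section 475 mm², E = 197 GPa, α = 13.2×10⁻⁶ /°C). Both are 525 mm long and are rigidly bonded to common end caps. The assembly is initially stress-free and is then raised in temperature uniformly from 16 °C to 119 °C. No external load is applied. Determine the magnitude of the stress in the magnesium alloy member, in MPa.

σ ≈ 45.7 MPa (compressive)

Equilibrium of a rigid end plate with no external load gives equal and opposite internal forces ±P in the two members. Since α_{magnesium alloy} > α_{nickel alloy}, heating drives the magnesium alloy into compression and the nickel alloy into tension.
Equating the net (thermal + elastic) strains gives |α₁ − α₂|·ΔT = P·[1/(A₁E₁) + 1/(A₂E₂)].
|α₁ − α₂|·ΔT = 13.3×10⁻⁶ × 103 = 0.00137.
1/(A₁E₁) + 1/(A₂E₂) = 1/(725×45×10³) + 1/(475×197×10³) = 4.134×10⁻⁸ N⁻¹.
P = 0.00137 / 4.134×10⁻⁸ = 33140 N = 33.14 kN.
σ_{magnesium alloy} = P/A₁ = 33140/725 = 45.71 MPa, compressive.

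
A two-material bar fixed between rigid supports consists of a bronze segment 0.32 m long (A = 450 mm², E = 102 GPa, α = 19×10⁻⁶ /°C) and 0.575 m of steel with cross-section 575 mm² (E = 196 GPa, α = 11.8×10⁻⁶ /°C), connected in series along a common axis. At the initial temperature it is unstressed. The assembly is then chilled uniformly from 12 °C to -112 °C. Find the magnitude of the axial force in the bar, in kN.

P ≈ 132 kN (tensile)

If the supports were absent, the total length change would be Σ αᵢΔT Lᵢ = 19×10⁻⁶×124×320 + 11.8×10⁻⁶×124×575 = 1.595 mm.
The walls prevent any net length change, so an axial force P (same in every segment) develops. Compatibility: P · Σ Lᵢ/(AᵢEᵢ) = δ_free.
Σ Lᵢ/(AᵢEᵢ) = 320/(450×102×10³) + 575/(575×196×10³) = 1.207×10⁻⁵ mm/N.
So P = 1.595 / 1.207×10⁻⁵ = 132.1 kN, tensile.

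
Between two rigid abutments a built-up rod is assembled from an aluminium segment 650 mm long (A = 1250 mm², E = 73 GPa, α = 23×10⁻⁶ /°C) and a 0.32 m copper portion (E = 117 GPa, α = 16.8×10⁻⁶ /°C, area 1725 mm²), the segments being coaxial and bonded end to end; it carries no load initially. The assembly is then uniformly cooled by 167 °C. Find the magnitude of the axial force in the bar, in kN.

P ≈ 390 kN (tensile)

Free thermal contraction of the whole bar: Σ αᵢΔT Lᵢ = 23×10⁻⁶×167×650 + 16.8×10⁻⁶×167×320 = 3.394 mm.
The walls prevent any net length change, so an axial force P (same in every segment) develops. Compatibility: P · Σ Lᵢ/(AᵢEᵢ) = δ_free.
The series flexibility is Σ Lᵢ/(AᵢEᵢ) = 650/(1250×73×10³) + 320/(1725×117×10³) = 8.709×10⁻⁶ mm/N.
So P = 3.394 / 8.709×10⁻⁶ = 389.8 kN, tensile.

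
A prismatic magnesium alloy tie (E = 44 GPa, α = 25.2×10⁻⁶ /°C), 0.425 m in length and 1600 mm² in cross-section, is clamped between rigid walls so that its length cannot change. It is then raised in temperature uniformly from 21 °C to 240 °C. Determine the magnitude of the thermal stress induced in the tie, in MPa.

The supports are rigid, so the total axial strain is zero. The restrained thermal strain is ε = αΔT = 25.2×10⁻⁶ × 219 = 5518.8×10⁻⁶.
σ = EαΔT = 44×10³ × 25.2×10⁻⁶ × 219 = 242.8 MPa (compressive; the tie is trying to expand).

σ ≈ 243 MPa (compressive)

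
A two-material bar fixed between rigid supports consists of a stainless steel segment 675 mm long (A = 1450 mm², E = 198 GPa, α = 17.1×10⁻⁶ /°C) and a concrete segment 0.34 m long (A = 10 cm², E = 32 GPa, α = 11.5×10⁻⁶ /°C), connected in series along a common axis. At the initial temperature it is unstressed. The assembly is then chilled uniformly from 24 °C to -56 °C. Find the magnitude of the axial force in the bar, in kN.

If the supports were absent, the total length change would be Σ αᵢΔT Lᵢ = 17.1×10⁻⁶×80×675 + 11.5×10⁻⁶×80×340 = 1.236 mm.
The walls prevent any net length change, so an axial force P (same in every segment) develops. Compatibility: P · Σ Lᵢ/(AᵢEᵢ) = δ_free.
The series flexibility is Σ Lᵢ/(AᵢEᵢ) = 675/(1450×198×10³) + 340/(1000×32×10³) = 1.298×10⁻⁵ mm/N.
Hence P = δ_free / Σ(L/AE) = 1.236/1.298×10⁻⁵ = 95.27 kN (tensile).

P ≈ 95.3 kN (tensile)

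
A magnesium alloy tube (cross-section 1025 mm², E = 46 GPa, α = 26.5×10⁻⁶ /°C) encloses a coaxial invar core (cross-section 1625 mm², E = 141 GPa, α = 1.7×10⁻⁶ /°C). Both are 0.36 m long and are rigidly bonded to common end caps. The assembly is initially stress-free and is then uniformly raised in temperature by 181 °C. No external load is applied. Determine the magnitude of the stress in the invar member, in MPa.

The magnesium alloy has the larger α, so on heating it would change length more than the invar if both were free. The rigid plates force a common final length, so the magnesium alloy is put into compression and the invar into tension, with equal and opposite forces P (no external load).
Equating the net (thermal + elastic) strains gives |α₁ − α₂|·ΔT = P·[1/(A₁E₁) + 1/(A₂E₂)].
|α₁ − α₂|·ΔT = 24.8×10⁻⁶ × 181 = 0.004489.
1/(A₁E₁) + 1/(A₂E₂) = 1/(1025×46×10³) + 1/(1625×141×10³) = 2.557×10⁻⁸ N⁻¹.
P = 0.004489 / 2.557×10⁻⁸ = 175500 N = 175.5 kN.
σ_{invar} = P/A₂ = 175500/1625 = 108 MPa, tensile.

σ ≈ 108 MPa (tensile)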